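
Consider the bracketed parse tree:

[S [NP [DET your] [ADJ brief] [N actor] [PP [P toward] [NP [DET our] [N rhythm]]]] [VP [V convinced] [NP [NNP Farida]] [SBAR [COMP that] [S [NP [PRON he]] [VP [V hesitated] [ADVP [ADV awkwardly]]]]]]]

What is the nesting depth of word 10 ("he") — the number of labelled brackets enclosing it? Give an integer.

6

The word sits inside PRON, which is inside NP, inside S, inside SBAR, inside VP, inside S — 6 brackets in all.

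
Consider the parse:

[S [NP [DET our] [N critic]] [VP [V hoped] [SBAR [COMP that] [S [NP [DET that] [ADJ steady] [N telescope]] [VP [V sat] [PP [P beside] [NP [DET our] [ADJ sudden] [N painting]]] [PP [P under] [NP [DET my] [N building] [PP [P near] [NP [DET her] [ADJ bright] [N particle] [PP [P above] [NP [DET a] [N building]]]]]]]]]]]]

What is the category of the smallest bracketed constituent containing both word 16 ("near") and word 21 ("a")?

The smallest bracket enclosing both words is [PP near her bright particle above a building], so the label is PP.

PP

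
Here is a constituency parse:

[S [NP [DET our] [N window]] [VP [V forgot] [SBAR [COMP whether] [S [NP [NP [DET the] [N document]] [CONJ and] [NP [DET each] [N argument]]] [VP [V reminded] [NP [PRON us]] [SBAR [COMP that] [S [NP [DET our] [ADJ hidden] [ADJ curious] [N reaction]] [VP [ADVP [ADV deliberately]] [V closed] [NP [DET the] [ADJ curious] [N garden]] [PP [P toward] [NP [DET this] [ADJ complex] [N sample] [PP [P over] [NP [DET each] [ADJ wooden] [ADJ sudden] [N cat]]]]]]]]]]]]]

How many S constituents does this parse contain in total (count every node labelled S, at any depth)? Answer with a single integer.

3

Scanning left to right, an opening `[S` appears at word positions 1, 5, 13 — 3 in total.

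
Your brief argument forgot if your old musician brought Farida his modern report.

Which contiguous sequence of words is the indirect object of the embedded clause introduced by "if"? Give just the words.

Farida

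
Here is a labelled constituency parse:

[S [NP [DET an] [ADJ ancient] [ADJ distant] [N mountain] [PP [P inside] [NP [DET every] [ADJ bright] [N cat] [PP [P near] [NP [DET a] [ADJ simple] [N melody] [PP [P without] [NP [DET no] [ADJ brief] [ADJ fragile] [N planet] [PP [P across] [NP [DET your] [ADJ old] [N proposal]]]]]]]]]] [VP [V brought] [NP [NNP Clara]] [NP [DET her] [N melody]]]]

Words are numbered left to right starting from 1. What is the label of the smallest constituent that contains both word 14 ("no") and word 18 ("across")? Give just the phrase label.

NP

Word 14 lies under S → NP → PP → NP → PP → NP → PP → NP → DET; word 18 lies under S → NP → PP → NP → PP → NP → PP → NP → PP → P. The lowest shared node is the NP.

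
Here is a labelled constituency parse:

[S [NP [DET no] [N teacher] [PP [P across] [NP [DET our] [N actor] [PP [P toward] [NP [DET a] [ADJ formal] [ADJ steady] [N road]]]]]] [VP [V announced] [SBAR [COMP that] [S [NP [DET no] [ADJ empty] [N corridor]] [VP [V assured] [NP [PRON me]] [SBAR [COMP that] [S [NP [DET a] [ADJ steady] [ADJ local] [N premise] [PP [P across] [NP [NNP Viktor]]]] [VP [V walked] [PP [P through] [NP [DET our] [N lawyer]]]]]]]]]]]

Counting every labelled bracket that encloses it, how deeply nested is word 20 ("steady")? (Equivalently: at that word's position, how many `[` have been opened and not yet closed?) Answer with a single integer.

9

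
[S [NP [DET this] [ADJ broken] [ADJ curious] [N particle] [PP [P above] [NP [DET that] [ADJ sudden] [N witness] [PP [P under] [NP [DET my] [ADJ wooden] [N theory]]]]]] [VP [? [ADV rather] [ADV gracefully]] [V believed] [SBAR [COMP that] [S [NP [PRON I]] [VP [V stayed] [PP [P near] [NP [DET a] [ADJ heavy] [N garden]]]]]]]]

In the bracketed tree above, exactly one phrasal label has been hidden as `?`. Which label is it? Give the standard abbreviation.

The `?` node immediately contains: ADV 'rather', ADV 'gracefully'. That is the internal structure of an adverb phrase, so the label is ADVP.

ADVP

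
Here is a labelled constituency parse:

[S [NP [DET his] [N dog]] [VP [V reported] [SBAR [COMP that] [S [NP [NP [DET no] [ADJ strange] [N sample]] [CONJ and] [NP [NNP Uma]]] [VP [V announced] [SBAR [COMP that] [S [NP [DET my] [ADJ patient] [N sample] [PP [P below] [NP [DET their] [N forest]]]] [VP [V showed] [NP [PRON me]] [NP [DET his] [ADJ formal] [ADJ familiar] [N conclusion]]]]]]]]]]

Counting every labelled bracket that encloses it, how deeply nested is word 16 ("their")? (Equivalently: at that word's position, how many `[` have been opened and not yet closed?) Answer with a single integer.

11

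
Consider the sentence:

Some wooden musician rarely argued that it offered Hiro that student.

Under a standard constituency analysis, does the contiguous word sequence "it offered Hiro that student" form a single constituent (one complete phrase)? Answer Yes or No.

Yes

The sequence corresponds to a single S node — the clause "it offered Hiro that student".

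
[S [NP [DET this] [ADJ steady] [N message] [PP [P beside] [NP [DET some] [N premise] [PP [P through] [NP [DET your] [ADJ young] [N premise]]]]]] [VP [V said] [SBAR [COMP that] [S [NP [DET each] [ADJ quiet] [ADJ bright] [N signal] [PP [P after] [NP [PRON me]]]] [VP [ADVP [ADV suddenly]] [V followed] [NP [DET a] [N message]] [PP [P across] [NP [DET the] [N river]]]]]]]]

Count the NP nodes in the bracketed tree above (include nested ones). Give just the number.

Listing each NP by its span: [NP this steady message beside some premise through your young premise]; [NP some premise through your young premise]; [NP your young premise]; [NP each quiet bright signal after me]; [NP me]; [NP a message] … — that makes 7.

7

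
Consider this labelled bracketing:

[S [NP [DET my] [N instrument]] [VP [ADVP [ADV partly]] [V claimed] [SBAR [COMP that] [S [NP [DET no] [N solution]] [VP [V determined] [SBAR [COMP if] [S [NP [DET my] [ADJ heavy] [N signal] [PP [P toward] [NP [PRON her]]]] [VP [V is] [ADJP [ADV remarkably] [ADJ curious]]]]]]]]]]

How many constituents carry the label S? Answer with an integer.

Scanning left to right, an opening `[S` appears at word positions 1, 6, 10 — 3 in total.

3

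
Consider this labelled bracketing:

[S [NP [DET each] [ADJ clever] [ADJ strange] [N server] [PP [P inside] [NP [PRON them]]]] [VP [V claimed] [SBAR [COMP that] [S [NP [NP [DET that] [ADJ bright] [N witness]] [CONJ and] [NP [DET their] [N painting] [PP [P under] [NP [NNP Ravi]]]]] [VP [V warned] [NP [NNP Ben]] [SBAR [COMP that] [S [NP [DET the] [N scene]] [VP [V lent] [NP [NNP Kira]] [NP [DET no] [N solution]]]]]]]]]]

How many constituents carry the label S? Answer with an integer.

Scanning left to right, an opening `[S` appears at word positions 1, 9, 20 — 3 in total.

3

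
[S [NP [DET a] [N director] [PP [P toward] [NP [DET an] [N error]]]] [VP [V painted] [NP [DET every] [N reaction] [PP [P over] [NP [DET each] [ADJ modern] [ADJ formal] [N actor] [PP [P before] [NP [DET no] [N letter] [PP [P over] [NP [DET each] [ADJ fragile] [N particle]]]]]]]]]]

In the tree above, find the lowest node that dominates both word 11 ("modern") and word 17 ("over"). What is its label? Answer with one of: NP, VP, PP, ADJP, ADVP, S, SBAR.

NP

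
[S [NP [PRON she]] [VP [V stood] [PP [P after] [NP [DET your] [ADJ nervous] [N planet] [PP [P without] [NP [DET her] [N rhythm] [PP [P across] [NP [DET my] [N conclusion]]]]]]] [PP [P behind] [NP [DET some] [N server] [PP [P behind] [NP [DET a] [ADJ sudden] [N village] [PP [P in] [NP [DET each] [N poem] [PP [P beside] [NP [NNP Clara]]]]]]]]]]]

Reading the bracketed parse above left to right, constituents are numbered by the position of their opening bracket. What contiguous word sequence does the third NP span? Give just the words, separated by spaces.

her rhythm across my conclusion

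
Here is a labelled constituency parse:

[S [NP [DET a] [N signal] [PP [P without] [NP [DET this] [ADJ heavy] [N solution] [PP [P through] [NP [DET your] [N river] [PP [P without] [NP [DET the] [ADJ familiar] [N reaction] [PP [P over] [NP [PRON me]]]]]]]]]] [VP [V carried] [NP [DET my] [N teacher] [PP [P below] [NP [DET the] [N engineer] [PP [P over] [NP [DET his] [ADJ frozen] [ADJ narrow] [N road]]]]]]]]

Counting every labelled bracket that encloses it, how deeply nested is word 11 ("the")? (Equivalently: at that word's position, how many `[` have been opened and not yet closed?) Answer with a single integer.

Counting open brackets not yet closed at "the": [S [NP [PP [NP [PP [NP [PP [NP [DET = 9.

9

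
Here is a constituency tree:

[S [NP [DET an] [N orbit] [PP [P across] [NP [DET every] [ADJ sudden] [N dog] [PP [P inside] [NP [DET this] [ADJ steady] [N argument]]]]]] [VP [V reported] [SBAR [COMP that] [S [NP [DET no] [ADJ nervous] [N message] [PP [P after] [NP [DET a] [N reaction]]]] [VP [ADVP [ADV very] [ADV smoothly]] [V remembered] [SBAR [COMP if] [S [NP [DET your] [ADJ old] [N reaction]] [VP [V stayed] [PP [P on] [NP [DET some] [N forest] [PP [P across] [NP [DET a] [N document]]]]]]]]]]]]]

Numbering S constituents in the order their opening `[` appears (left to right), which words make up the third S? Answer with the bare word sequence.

The S opening brackets appear, in order, over: "an orbit across every sudden dog inside this steady argument reported that no nervous message after a reaction very smoothly remembered if your old reaction stayed on some forest across a document"; "no nervous message after a reaction very smoothly remembered if your old reaction stayed on some forest across a document"; "your old reaction stayed on some forest across a document". The third one spans "your old reaction stayed on some forest across a document".

your old reaction stayed on some forest across a document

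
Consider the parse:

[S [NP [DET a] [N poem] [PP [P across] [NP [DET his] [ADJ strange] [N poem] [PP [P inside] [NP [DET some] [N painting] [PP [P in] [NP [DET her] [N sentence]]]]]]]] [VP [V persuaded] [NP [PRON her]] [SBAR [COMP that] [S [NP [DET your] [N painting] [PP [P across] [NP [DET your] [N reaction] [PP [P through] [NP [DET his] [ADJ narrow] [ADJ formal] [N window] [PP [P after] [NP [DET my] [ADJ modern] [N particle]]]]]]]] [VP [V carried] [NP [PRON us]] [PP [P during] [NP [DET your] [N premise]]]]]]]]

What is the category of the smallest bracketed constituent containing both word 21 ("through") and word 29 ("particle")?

PP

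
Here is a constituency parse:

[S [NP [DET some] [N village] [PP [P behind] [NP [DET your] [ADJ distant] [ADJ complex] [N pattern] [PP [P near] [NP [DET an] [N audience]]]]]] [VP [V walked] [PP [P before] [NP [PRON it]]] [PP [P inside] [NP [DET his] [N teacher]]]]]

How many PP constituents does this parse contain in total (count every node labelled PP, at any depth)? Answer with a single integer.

4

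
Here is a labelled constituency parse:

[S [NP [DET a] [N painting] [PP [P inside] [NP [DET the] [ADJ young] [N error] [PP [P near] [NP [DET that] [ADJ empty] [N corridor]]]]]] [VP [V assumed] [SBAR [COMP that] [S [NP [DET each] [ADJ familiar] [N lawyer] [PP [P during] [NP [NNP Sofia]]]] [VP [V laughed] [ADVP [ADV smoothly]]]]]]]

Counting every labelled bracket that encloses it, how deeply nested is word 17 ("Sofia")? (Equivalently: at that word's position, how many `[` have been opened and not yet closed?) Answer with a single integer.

The word sits inside NNP, which is inside NP, inside PP, inside NP, inside S, inside SBAR, inside VP, inside S — 8 brackets in all.

8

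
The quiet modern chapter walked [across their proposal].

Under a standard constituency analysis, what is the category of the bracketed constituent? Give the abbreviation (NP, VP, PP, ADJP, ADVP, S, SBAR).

PP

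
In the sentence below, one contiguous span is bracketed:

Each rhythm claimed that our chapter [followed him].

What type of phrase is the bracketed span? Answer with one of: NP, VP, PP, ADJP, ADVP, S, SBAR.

VP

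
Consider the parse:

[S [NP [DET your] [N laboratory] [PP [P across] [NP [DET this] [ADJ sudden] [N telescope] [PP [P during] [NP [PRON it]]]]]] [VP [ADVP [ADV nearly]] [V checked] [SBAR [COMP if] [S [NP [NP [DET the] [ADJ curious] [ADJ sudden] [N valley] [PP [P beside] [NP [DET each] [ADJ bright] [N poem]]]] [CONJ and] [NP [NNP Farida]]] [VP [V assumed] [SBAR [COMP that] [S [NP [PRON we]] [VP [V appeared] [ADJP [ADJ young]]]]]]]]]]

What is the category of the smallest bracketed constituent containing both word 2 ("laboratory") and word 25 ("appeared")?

The smallest bracket enclosing both words is [S your laboratory across this sudden telescope during it nearly checked if the curious sudden valley beside each bright poem and Farida assumed that we appeared young], so the label is S.

S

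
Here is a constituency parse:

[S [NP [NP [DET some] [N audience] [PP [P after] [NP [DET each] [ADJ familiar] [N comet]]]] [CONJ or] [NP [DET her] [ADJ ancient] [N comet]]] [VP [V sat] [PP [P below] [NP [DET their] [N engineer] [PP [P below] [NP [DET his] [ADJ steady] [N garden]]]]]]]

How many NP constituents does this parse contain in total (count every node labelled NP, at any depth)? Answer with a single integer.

The NP constituents are: [NP some audience after each familiar comet or her ancient comet]; [NP some audience after each familiar comet]; [NP each familiar comet]; [NP her ancient comet]; [NP their engineer below his steady garden]; [NP his steady garden]. Total: 6.

6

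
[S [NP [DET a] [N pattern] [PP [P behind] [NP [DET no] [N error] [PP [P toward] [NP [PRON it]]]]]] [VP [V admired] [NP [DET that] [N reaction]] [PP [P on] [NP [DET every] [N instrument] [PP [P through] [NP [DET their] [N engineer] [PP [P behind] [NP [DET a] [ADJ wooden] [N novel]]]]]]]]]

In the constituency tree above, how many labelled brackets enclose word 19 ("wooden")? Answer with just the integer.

9

Path from the root down to the word: S → VP → PP → NP → PP → NP → PP → NP → ADJ. That is 9 enclosing brackets.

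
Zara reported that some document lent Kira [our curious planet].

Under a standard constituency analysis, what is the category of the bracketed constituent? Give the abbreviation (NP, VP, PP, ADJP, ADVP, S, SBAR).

The span is built around the noun "planet" — a noun phrase (NP).

NP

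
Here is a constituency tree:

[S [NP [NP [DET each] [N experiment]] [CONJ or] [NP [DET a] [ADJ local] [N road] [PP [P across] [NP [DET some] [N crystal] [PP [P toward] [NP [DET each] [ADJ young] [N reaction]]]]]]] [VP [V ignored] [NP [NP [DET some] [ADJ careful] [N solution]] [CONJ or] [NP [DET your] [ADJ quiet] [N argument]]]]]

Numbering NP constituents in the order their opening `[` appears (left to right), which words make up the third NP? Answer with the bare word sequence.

In left-to-right order the NP constituents are "each experiment or a local road across some crystal toward each young reaction"; "each experiment"; "a local road across some crystal toward each young reaction"; "some crystal toward each young reaction"; "each young reaction"; "some careful solution or your quiet argument"; "some careful solution"; "your quiet argument". Number 3 is "a local road across some crystal toward each young reaction".

a local road across some crystal toward each young reaction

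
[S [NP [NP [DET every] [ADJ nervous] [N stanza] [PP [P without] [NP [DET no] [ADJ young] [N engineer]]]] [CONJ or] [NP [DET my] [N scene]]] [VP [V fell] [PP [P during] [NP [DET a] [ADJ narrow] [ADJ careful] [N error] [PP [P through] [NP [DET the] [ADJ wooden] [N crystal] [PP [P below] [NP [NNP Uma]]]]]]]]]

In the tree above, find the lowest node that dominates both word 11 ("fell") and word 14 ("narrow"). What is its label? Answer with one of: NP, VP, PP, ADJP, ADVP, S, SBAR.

VP

Both words fall inside [VP fell during a narrow careful error through the wooden crystal below Uma] (words 11–22), and no smaller constituent contains them both. Label: VP.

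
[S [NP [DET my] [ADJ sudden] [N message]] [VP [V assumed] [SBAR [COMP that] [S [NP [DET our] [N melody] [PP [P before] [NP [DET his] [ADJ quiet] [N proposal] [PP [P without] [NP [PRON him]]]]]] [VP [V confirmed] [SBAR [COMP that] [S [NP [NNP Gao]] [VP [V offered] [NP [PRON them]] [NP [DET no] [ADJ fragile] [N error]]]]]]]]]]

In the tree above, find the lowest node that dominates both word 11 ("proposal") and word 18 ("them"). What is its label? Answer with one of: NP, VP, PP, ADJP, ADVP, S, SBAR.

S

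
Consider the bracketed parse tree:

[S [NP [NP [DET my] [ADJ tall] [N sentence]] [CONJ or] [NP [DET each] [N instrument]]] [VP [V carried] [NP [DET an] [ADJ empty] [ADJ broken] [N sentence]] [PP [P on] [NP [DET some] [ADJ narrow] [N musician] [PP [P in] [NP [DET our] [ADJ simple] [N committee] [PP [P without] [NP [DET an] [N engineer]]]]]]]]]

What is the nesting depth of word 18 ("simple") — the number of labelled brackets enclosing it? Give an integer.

7

Counting open brackets not yet closed at "simple": [S [VP [PP [NP [PP [NP [ADJ = 7.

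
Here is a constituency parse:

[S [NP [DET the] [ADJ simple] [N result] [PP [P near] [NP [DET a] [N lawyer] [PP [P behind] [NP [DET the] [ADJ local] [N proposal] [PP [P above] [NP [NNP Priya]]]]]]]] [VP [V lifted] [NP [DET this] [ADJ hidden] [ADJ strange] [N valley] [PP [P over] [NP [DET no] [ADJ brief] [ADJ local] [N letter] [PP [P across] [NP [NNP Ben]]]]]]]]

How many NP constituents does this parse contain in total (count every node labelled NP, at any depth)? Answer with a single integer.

7

Listing each NP by its span: [NP the simple result near a lawyer behind the local proposal above Priya]; [NP a lawyer behind the local proposal above Priya]; [NP the local proposal above Priya]; [NP Priya]; [NP this hidden strange valley over no brief local letter across Ben]; [NP no brief local letter across Ben] … — that makes 7.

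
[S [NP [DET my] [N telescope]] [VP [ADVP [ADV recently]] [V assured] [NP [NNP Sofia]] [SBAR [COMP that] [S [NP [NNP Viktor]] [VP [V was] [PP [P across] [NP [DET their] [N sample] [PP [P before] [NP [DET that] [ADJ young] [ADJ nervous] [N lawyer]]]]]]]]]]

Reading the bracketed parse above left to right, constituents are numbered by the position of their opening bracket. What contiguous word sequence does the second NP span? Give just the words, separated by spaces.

Sofia

The NP opening brackets appear, in order, over: "my telescope"; "Sofia"; "Viktor"; "their sample before that young nervous lawyer"; "that young nervous lawyer". The second one spans "Sofia".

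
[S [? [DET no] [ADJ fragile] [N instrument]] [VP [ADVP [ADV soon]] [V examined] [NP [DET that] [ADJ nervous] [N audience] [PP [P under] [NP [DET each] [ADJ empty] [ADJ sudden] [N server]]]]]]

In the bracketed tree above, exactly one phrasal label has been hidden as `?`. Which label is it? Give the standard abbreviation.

A constituent whose immediate children are DET 'no', ADJ 'fragile', N 'instrument' is a noun phrase: NP.

NP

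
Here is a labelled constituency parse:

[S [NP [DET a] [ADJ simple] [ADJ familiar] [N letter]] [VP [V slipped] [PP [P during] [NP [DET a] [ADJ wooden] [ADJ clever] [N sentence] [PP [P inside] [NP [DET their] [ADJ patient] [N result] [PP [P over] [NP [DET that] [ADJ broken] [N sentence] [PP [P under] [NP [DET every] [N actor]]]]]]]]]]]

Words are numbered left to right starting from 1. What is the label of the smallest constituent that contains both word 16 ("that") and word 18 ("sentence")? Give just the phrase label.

NP

The smallest bracket enclosing both words is [NP that broken sentence under every actor], so the label is NP.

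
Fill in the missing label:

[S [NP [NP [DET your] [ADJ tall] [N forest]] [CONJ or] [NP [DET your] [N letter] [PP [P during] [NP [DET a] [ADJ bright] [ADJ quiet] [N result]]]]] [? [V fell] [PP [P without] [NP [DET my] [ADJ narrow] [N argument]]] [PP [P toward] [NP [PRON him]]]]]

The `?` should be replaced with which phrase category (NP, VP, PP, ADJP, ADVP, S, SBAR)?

VP

Looking at what the `?` directly dominates — V 'fell', PP, PP — this is a verb phrase (VP).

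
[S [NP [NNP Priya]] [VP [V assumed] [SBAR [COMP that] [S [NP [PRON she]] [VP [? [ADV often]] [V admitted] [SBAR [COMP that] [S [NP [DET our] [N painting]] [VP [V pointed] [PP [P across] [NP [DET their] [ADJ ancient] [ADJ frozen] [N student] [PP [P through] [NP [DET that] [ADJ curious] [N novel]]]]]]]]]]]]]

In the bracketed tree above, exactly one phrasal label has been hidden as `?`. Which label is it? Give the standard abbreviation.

The `?` node immediately contains: ADV 'often'. That is the internal structure of an adverb phrase, so the label is ADVP.

ADVP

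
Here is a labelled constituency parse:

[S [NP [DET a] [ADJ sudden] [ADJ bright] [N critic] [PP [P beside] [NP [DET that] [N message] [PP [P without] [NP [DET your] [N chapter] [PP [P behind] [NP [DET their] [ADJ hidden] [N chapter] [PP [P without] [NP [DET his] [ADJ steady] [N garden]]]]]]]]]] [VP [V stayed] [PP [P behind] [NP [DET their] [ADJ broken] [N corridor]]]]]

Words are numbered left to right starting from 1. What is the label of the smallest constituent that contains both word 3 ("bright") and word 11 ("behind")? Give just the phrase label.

NP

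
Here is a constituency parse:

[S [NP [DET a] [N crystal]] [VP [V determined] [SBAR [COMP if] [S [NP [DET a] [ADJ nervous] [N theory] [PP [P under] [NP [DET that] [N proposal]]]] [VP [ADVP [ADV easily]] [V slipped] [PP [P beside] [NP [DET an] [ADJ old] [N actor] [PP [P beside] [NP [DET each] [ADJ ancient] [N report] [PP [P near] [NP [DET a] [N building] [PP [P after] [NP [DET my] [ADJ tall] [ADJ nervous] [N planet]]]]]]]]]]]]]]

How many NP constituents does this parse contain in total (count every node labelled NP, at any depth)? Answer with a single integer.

The NP constituents are: [NP a crystal]; [NP a nervous theory under that proposal]; [NP that proposal]; [NP an old actor beside each ancient report near a building after my tall nervous planet]; [NP each ancient report near a building after my tall nervous planet]; [NP a building after my tall nervous planet] …. Total: 7.

7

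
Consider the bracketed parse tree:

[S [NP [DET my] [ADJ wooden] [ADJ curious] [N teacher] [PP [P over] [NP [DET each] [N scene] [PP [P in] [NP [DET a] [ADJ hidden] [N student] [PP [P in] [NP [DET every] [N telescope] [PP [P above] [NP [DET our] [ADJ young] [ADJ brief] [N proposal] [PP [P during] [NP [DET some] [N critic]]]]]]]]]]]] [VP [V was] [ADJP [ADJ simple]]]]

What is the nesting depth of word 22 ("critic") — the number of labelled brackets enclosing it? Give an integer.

13

Path from the root down to the word: S → NP → PP → NP → PP → NP → PP → NP → PP → NP → PP → NP → N. That is 13 enclosing brackets.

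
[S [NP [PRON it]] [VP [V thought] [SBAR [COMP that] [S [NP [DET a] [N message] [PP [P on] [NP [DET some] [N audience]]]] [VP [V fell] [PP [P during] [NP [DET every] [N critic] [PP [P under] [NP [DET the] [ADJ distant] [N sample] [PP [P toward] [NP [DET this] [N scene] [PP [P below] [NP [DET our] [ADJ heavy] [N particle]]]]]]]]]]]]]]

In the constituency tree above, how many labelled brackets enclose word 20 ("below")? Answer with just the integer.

13

Counting open brackets not yet closed at "below": [S [VP [SBAR [S [VP [PP [NP [PP [NP [PP [NP [PP [P = 13.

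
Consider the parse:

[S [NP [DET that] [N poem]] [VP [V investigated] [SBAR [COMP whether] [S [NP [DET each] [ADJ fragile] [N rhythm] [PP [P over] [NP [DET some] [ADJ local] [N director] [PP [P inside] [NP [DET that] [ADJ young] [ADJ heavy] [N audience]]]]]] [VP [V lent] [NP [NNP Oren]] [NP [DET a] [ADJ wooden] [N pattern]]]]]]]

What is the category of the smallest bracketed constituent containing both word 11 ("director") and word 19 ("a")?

S

Word 11 lies under S → VP → SBAR → S → NP → PP → NP → N; word 19 lies under S → VP → SBAR → S → VP → NP → DET. The lowest shared node is the S.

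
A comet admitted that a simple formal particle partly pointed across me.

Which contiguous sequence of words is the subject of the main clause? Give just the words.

In the main clause the verb is "admitted"; the NP preceding it, "a comet", is the subject.

a comet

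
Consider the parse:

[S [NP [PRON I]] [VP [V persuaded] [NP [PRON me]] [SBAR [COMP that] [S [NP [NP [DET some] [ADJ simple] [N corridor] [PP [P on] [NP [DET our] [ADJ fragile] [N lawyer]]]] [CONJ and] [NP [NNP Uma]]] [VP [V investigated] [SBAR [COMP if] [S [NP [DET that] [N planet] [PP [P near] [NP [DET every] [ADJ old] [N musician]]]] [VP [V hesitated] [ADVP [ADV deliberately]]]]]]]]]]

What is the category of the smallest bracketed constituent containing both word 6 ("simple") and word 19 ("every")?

Both words fall inside [S some simple corridor on our fragile lawyer and Uma investigated if that planet near every old musician hesitated deliberately] (words 5–23), and no smaller constituent contains them both. Label: S.

S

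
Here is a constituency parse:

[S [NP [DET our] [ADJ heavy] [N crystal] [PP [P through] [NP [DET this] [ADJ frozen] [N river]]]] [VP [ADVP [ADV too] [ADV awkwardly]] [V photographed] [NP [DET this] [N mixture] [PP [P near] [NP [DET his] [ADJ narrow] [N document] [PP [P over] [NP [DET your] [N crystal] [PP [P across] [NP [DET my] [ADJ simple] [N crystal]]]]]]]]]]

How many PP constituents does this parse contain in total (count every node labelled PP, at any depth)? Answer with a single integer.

4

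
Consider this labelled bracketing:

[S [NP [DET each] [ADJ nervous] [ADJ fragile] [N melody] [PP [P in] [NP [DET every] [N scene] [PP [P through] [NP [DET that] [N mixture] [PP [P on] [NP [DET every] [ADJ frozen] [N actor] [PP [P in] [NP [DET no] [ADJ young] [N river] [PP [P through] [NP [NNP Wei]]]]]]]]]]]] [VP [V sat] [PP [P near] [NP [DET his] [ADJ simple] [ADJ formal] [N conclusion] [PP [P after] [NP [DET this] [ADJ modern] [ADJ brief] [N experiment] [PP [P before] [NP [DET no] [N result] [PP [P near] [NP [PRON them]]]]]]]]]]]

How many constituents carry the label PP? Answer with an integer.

9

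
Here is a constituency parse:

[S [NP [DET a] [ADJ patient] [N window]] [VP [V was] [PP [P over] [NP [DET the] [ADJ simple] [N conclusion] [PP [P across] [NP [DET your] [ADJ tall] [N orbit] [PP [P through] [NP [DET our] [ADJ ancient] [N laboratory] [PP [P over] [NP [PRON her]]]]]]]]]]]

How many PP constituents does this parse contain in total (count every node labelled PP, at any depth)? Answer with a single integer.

4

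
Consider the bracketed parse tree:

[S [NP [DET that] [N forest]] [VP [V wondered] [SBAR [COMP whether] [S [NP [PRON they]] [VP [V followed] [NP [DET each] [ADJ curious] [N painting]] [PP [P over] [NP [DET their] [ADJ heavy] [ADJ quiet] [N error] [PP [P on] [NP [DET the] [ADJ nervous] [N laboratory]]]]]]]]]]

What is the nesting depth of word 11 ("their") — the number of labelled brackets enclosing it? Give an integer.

8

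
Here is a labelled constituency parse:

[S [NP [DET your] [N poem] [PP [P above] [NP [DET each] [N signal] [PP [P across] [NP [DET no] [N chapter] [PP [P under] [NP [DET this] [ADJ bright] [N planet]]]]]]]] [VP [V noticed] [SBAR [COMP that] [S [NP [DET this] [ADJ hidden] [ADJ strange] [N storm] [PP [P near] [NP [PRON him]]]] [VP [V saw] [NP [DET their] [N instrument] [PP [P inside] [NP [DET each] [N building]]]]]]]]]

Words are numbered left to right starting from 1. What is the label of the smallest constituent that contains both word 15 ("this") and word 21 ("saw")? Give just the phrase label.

The smallest bracket enclosing both words is [S this hidden strange storm near him saw their instrument inside each building], so the label is S.

S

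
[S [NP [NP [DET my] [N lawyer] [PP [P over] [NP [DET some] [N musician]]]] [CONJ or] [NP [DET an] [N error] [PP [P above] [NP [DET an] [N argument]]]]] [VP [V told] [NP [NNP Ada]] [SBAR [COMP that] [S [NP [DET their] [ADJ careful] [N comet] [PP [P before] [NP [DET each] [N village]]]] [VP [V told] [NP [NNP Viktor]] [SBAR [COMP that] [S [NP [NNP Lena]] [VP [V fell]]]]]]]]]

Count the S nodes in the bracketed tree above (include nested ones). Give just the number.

3

The S constituents are: [S my lawyer over some musician or an error above an argument told Ada that their careful comet before each village told Viktor that Lena fell]; [S their careful comet before each village told Viktor that Lena fell]; [S Lena fell]. Total: 3.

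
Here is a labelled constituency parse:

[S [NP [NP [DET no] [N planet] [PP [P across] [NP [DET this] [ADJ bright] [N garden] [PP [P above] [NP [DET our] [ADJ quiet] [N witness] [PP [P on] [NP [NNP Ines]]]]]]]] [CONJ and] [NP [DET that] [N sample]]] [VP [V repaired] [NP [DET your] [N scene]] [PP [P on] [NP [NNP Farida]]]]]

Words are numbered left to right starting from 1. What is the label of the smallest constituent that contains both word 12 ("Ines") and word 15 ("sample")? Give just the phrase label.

NP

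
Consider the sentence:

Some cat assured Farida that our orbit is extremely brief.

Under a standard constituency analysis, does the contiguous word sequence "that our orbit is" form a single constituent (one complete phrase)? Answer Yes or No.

No

The smallest constituent containing the whole sequence is the subordinate clause [SBAR that our orbit is extremely brief], but the sequence is only part of it — it straddles the boundary between complementizer "that" and clause "our orbit is extremely brief".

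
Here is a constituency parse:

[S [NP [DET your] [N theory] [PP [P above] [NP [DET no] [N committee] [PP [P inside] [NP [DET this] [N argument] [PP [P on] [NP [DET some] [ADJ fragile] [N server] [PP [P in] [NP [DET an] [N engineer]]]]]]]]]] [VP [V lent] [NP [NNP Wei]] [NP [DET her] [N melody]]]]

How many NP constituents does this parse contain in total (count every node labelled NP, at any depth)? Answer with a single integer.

The NP constituents are: [NP your theory above no committee inside this argument on some fragile server in an engineer]; [NP no committee inside this argument on some fragile server in an engineer]; [NP this argument on some fragile server in an engineer]; [NP some fragile server in an engineer]; [NP an engineer]; [NP Wei] …. Total: 7.

7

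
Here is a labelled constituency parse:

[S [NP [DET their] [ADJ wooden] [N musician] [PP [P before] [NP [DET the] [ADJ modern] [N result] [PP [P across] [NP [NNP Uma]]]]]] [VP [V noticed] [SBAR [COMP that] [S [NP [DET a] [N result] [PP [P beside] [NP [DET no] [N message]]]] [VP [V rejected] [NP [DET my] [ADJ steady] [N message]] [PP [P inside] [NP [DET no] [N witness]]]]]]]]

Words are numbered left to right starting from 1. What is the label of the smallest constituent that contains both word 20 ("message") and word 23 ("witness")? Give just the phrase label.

The smallest bracket enclosing both words is [VP rejected my steady message inside no witness], so the label is VP.

VP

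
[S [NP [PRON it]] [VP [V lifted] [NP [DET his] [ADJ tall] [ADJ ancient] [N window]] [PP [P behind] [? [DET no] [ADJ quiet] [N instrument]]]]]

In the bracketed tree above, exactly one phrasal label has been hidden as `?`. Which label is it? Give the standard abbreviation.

NP

A constituent whose immediate children are DET 'no', ADJ 'quiet', N 'instrument' is a noun phrase: NP.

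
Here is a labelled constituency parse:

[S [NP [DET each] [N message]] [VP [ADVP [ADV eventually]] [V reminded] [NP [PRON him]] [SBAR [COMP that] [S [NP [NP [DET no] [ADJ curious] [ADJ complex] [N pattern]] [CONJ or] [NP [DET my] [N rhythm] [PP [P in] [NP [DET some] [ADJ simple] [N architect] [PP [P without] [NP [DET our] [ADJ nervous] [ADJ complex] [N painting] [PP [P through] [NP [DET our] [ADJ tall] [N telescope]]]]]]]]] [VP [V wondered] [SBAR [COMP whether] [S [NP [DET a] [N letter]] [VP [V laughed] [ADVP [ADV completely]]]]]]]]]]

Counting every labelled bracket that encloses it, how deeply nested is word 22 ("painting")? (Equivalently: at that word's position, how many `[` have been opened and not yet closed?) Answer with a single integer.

11

Counting open brackets not yet closed at "painting": [S [VP [SBAR [S [NP [NP [PP [NP [PP [NP [N = 11.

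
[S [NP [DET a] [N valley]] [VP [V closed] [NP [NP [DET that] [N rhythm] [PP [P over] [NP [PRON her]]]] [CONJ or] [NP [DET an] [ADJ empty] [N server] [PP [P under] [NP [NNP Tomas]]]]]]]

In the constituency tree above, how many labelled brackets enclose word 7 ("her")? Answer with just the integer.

Path from the root down to the word: S → VP → NP → NP → PP → NP → PRON. That is 7 enclosing brackets.

7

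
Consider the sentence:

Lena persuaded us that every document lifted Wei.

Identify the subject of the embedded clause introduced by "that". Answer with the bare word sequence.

"every document" is the NP that combines with the VP headed by "lifted" to form the embedded clause introduced by "that" — the subject.

every document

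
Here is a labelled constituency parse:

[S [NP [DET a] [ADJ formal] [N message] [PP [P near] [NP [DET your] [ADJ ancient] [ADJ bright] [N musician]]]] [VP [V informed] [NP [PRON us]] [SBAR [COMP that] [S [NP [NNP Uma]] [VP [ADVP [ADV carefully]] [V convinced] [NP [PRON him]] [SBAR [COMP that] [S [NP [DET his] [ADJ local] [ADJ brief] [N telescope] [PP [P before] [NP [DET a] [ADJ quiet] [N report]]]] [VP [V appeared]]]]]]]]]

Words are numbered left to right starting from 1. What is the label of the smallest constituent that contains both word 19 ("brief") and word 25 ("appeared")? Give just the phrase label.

S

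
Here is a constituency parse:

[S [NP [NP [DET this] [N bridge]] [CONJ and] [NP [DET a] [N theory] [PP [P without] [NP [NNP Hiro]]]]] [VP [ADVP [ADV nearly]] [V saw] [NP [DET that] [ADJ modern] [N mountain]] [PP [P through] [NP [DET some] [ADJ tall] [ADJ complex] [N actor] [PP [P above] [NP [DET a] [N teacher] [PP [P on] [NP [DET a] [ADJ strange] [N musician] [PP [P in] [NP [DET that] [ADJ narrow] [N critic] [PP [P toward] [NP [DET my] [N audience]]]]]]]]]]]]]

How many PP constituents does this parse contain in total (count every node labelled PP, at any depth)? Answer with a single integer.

6

Listing each PP by its span: [PP without Hiro]; [PP through some tall complex actor above a teacher on a strange musician in that narrow critic toward my audience]; [PP above a teacher on a strange musician in that narrow critic toward my audience]; [PP on a strange musician in that narrow critic toward my audience]; [PP in that narrow critic toward my audience]; [PP toward my audience] — that makes 6.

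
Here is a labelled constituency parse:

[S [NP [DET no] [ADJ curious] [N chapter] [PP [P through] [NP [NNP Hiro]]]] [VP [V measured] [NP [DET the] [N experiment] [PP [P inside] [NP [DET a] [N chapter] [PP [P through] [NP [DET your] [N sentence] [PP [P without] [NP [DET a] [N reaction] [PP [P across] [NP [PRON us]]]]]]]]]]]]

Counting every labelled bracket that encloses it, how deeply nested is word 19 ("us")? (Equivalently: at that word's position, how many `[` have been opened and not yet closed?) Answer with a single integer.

12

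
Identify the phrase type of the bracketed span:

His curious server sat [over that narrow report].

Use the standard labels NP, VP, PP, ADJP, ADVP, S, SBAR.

PP

"over" is the head of the bracketed span, so the span is a prepositional phrase: PP.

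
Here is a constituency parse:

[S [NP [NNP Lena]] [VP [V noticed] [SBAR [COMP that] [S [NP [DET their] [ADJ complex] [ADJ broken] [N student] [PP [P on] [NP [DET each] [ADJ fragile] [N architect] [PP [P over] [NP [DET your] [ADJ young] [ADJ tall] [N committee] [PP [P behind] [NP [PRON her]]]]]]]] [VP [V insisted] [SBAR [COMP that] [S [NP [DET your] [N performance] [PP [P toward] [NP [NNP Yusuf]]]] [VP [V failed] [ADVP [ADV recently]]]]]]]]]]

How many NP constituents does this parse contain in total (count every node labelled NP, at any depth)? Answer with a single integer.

7

Scanning left to right, an opening `[NP` appears at word positions 1, 4, 9, 13, 18, 21, 24 — 7 in total.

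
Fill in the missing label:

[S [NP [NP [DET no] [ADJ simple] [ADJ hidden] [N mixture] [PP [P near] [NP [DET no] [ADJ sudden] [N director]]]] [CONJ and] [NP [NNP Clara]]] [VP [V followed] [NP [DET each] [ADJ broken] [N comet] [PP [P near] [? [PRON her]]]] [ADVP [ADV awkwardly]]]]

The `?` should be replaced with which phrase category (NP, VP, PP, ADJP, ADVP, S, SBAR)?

NP

Looking at what the `?` directly dominates — PRON 'her' — this is a noun phrase (NP).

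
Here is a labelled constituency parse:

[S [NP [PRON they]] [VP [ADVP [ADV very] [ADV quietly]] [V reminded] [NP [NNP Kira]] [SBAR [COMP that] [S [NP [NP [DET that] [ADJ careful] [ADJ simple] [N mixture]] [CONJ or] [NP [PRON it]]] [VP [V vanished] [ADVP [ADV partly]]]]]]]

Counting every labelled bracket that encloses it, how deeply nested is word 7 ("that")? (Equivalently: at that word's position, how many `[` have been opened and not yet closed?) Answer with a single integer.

Path from the root down to the word: S → VP → SBAR → S → NP → NP → DET. That is 7 enclosing brackets.

7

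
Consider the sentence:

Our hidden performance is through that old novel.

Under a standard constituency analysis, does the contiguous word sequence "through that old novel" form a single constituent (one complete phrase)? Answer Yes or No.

Yes

The sequence corresponds to a single PP node — the prepositional phrase "through that old novel".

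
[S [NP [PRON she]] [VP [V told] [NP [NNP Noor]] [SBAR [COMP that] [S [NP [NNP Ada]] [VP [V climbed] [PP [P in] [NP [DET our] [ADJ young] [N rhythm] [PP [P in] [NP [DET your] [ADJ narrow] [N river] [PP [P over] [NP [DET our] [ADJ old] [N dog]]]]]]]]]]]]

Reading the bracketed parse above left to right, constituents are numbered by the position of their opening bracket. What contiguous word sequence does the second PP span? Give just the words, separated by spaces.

Opening `[PP` markers occur at word positions 7, 11, 15; the second of these opens the constituent [PP in your narrow river over our old dog].

in your narrow river over our old dog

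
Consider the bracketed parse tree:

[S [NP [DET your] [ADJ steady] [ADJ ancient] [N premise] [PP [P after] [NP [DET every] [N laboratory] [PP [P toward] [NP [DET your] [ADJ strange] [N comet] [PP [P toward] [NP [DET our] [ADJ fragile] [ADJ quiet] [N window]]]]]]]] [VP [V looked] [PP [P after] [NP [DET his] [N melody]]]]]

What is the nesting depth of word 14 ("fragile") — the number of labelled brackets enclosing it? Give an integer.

Counting open brackets not yet closed at "fragile": [S [NP [PP [NP [PP [NP [PP [NP [ADJ = 9.

9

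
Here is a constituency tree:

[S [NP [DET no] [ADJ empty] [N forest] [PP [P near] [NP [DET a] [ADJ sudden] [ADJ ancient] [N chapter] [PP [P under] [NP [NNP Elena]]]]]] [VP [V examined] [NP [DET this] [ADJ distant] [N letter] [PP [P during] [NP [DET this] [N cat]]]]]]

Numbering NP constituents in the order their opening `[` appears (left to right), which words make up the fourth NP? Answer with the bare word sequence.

this distant letter during this cat

Opening `[NP` markers occur at word positions 1, 5, 10, 12, 16; the fourth of these opens the constituent [NP this distant letter during this cat].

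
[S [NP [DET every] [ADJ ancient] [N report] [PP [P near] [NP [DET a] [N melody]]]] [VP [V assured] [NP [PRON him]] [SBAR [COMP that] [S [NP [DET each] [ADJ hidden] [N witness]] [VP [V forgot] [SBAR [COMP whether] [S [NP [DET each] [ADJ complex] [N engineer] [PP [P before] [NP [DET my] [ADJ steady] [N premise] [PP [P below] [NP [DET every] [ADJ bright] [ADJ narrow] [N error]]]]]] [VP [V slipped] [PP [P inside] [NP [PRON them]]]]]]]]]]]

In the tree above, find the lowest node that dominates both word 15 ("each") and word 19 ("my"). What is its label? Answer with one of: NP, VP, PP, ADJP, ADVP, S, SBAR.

NP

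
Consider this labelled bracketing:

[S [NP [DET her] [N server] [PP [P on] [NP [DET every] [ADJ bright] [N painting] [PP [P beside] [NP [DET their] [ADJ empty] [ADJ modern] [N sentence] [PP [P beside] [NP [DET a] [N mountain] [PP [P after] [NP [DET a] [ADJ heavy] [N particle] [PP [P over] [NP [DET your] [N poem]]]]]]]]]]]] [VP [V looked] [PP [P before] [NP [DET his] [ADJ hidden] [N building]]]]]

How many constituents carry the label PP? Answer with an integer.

Listing each PP by its span: [PP on every bright painting beside their empty modern sentence beside a mountain after a heavy particle over your poem]; [PP beside their empty modern sentence beside a mountain after a heavy particle over your poem]; [PP beside a mountain after a heavy particle over your poem]; [PP after a heavy particle over your poem]; [PP over your poem]; [PP before his hidden building] — that makes 6.

6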